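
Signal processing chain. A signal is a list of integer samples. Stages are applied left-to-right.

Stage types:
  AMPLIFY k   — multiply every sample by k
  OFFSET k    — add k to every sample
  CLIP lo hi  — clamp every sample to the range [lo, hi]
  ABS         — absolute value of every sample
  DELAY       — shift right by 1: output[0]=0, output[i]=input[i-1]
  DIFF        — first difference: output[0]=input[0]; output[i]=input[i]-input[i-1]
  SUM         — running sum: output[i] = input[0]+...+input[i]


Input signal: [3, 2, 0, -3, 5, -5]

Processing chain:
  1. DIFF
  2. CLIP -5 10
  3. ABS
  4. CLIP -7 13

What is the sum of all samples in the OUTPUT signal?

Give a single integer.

Input: [3, 2, 0, -3, 5, -5]
Stage 1 (DIFF): s[0]=3, 2-3=-1, 0-2=-2, -3-0=-3, 5--3=8, -5-5=-10 -> [3, -1, -2, -3, 8, -10]
Stage 2 (CLIP -5 10): clip(3,-5,10)=3, clip(-1,-5,10)=-1, clip(-2,-5,10)=-2, clip(-3,-5,10)=-3, clip(8,-5,10)=8, clip(-10,-5,10)=-5 -> [3, -1, -2, -3, 8, -5]
Stage 3 (ABS): |3|=3, |-1|=1, |-2|=2, |-3|=3, |8|=8, |-5|=5 -> [3, 1, 2, 3, 8, 5]
Stage 4 (CLIP -7 13): clip(3,-7,13)=3, clip(1,-7,13)=1, clip(2,-7,13)=2, clip(3,-7,13)=3, clip(8,-7,13)=8, clip(5,-7,13)=5 -> [3, 1, 2, 3, 8, 5]
Output sum: 22

Answer: 22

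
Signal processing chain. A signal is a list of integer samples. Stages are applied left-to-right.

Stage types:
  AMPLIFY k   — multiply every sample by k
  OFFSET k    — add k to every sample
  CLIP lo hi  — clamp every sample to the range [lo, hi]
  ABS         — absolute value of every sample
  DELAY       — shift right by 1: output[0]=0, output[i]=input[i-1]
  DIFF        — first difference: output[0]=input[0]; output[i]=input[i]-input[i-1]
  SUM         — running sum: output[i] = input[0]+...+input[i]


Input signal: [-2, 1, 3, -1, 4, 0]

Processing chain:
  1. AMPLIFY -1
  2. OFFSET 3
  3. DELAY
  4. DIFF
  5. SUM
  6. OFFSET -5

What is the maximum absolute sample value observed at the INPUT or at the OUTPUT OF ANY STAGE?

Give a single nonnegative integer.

Input: [-2, 1, 3, -1, 4, 0] (max |s|=4)
Stage 1 (AMPLIFY -1): -2*-1=2, 1*-1=-1, 3*-1=-3, -1*-1=1, 4*-1=-4, 0*-1=0 -> [2, -1, -3, 1, -4, 0] (max |s|=4)
Stage 2 (OFFSET 3): 2+3=5, -1+3=2, -3+3=0, 1+3=4, -4+3=-1, 0+3=3 -> [5, 2, 0, 4, -1, 3] (max |s|=5)
Stage 3 (DELAY): [0, 5, 2, 0, 4, -1] = [0, 5, 2, 0, 4, -1] -> [0, 5, 2, 0, 4, -1] (max |s|=5)
Stage 4 (DIFF): s[0]=0, 5-0=5, 2-5=-3, 0-2=-2, 4-0=4, -1-4=-5 -> [0, 5, -3, -2, 4, -5] (max |s|=5)
Stage 5 (SUM): sum[0..0]=0, sum[0..1]=5, sum[0..2]=2, sum[0..3]=0, sum[0..4]=4, sum[0..5]=-1 -> [0, 5, 2, 0, 4, -1] (max |s|=5)
Stage 6 (OFFSET -5): 0+-5=-5, 5+-5=0, 2+-5=-3, 0+-5=-5, 4+-5=-1, -1+-5=-6 -> [-5, 0, -3, -5, -1, -6] (max |s|=6)
Overall max amplitude: 6

Answer: 6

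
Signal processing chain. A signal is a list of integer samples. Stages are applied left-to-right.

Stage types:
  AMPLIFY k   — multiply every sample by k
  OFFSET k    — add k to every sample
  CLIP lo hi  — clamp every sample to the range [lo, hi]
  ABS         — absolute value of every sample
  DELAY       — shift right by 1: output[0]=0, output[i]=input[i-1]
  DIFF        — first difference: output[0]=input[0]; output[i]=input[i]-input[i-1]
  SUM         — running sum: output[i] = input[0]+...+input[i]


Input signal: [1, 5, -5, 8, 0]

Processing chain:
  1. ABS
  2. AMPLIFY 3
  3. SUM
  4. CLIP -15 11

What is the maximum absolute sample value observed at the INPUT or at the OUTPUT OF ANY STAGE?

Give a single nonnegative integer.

Answer: 57

Derivation:
Input: [1, 5, -5, 8, 0] (max |s|=8)
Stage 1 (ABS): |1|=1, |5|=5, |-5|=5, |8|=8, |0|=0 -> [1, 5, 5, 8, 0] (max |s|=8)
Stage 2 (AMPLIFY 3): 1*3=3, 5*3=15, 5*3=15, 8*3=24, 0*3=0 -> [3, 15, 15, 24, 0] (max |s|=24)
Stage 3 (SUM): sum[0..0]=3, sum[0..1]=18, sum[0..2]=33, sum[0..3]=57, sum[0..4]=57 -> [3, 18, 33, 57, 57] (max |s|=57)
Stage 4 (CLIP -15 11): clip(3,-15,11)=3, clip(18,-15,11)=11, clip(33,-15,11)=11, clip(57,-15,11)=11, clip(57,-15,11)=11 -> [3, 11, 11, 11, 11] (max |s|=11)
Overall max amplitude: 57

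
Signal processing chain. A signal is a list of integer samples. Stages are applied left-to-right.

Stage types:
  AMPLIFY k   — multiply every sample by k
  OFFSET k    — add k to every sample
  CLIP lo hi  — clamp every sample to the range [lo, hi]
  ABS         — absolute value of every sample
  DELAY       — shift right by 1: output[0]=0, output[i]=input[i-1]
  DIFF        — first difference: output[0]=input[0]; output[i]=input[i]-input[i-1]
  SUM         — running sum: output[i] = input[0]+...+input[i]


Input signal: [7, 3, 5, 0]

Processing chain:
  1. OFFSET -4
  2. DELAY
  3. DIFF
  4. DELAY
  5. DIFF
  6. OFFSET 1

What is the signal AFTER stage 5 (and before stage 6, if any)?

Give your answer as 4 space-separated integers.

Input: [7, 3, 5, 0]
Stage 1 (OFFSET -4): 7+-4=3, 3+-4=-1, 5+-4=1, 0+-4=-4 -> [3, -1, 1, -4]
Stage 2 (DELAY): [0, 3, -1, 1] = [0, 3, -1, 1] -> [0, 3, -1, 1]
Stage 3 (DIFF): s[0]=0, 3-0=3, -1-3=-4, 1--1=2 -> [0, 3, -4, 2]
Stage 4 (DELAY): [0, 0, 3, -4] = [0, 0, 3, -4] -> [0, 0, 3, -4]
Stage 5 (DIFF): s[0]=0, 0-0=0, 3-0=3, -4-3=-7 -> [0, 0, 3, -7]

Answer: 0 0 3 -7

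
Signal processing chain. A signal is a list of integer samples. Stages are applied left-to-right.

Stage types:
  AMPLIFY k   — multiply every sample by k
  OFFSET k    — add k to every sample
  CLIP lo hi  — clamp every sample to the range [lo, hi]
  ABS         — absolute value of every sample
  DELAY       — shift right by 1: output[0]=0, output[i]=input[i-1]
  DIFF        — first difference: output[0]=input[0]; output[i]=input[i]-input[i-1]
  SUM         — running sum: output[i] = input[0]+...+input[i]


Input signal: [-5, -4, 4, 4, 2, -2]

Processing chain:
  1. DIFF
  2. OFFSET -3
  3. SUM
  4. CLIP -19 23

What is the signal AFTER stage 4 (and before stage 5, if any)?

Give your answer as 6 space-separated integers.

Answer: -8 -10 -5 -8 -13 -19

Derivation:
Input: [-5, -4, 4, 4, 2, -2]
Stage 1 (DIFF): s[0]=-5, -4--5=1, 4--4=8, 4-4=0, 2-4=-2, -2-2=-4 -> [-5, 1, 8, 0, -2, -4]
Stage 2 (OFFSET -3): -5+-3=-8, 1+-3=-2, 8+-3=5, 0+-3=-3, -2+-3=-5, -4+-3=-7 -> [-8, -2, 5, -3, -5, -7]
Stage 3 (SUM): sum[0..0]=-8, sum[0..1]=-10, sum[0..2]=-5, sum[0..3]=-8, sum[0..4]=-13, sum[0..5]=-20 -> [-8, -10, -5, -8, -13, -20]
Stage 4 (CLIP -19 23): clip(-8,-19,23)=-8, clip(-10,-19,23)=-10, clip(-5,-19,23)=-5, clip(-8,-19,23)=-8, clip(-13,-19,23)=-13, clip(-20,-19,23)=-19 -> [-8, -10, -5, -8, -13, -19]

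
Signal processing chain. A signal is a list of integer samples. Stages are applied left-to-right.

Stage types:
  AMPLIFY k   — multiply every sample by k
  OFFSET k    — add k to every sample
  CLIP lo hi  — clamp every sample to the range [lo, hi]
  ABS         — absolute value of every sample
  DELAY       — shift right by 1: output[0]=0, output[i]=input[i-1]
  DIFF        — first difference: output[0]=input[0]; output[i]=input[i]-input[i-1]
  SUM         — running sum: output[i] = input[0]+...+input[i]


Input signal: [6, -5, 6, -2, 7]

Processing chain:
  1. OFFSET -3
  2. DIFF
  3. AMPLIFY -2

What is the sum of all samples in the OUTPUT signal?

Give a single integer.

Answer: -8

Derivation:
Input: [6, -5, 6, -2, 7]
Stage 1 (OFFSET -3): 6+-3=3, -5+-3=-8, 6+-3=3, -2+-3=-5, 7+-3=4 -> [3, -8, 3, -5, 4]
Stage 2 (DIFF): s[0]=3, -8-3=-11, 3--8=11, -5-3=-8, 4--5=9 -> [3, -11, 11, -8, 9]
Stage 3 (AMPLIFY -2): 3*-2=-6, -11*-2=22, 11*-2=-22, -8*-2=16, 9*-2=-18 -> [-6, 22, -22, 16, -18]
Output sum: -8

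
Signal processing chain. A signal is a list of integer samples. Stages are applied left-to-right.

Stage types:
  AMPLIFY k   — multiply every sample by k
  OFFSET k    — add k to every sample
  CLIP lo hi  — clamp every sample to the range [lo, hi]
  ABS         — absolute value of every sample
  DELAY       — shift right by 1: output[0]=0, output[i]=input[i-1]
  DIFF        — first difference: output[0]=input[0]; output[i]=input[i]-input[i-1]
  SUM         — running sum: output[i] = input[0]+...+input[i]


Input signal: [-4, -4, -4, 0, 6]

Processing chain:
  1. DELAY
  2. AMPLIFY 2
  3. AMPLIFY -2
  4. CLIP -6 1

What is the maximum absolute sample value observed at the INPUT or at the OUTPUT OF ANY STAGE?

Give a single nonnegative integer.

Answer: 16

Derivation:
Input: [-4, -4, -4, 0, 6] (max |s|=6)
Stage 1 (DELAY): [0, -4, -4, -4, 0] = [0, -4, -4, -4, 0] -> [0, -4, -4, -4, 0] (max |s|=4)
Stage 2 (AMPLIFY 2): 0*2=0, -4*2=-8, -4*2=-8, -4*2=-8, 0*2=0 -> [0, -8, -8, -8, 0] (max |s|=8)
Stage 3 (AMPLIFY -2): 0*-2=0, -8*-2=16, -8*-2=16, -8*-2=16, 0*-2=0 -> [0, 16, 16, 16, 0] (max |s|=16)
Stage 4 (CLIP -6 1): clip(0,-6,1)=0, clip(16,-6,1)=1, clip(16,-6,1)=1, clip(16,-6,1)=1, clip(0,-6,1)=0 -> [0, 1, 1, 1, 0] (max |s|=1)
Overall max amplitude: 16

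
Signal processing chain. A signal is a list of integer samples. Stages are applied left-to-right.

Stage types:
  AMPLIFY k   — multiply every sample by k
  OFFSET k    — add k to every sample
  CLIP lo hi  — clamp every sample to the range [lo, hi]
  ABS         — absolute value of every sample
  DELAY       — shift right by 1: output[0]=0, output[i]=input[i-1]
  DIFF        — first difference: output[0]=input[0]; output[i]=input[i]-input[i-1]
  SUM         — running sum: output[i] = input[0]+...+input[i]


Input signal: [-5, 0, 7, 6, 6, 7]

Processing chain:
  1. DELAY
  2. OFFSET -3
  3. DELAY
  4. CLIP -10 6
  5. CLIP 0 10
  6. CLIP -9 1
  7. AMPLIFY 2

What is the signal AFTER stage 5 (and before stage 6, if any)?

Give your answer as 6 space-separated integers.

Answer: 0 0 0 0 4 3

Derivation:
Input: [-5, 0, 7, 6, 6, 7]
Stage 1 (DELAY): [0, -5, 0, 7, 6, 6] = [0, -5, 0, 7, 6, 6] -> [0, -5, 0, 7, 6, 6]
Stage 2 (OFFSET -3): 0+-3=-3, -5+-3=-8, 0+-3=-3, 7+-3=4, 6+-3=3, 6+-3=3 -> [-3, -8, -3, 4, 3, 3]
Stage 3 (DELAY): [0, -3, -8, -3, 4, 3] = [0, -3, -8, -3, 4, 3] -> [0, -3, -8, -3, 4, 3]
Stage 4 (CLIP -10 6): clip(0,-10,6)=0, clip(-3,-10,6)=-3, clip(-8,-10,6)=-8, clip(-3,-10,6)=-3, clip(4,-10,6)=4, clip(3,-10,6)=3 -> [0, -3, -8, -3, 4, 3]
Stage 5 (CLIP 0 10): clip(0,0,10)=0, clip(-3,0,10)=0, clip(-8,0,10)=0, clip(-3,0,10)=0, clip(4,0,10)=4, clip(3,0,10)=3 -> [0, 0, 0, 0, 4, 3]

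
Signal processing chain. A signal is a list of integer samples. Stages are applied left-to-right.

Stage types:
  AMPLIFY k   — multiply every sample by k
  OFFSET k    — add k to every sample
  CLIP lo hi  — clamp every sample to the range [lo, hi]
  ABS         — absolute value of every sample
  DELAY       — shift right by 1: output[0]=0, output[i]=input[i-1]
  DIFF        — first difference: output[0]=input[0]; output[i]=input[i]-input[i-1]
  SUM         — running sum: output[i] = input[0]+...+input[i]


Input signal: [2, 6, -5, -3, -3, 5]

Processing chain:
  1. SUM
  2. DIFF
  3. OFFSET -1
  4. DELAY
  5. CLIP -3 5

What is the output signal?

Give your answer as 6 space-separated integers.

Input: [2, 6, -5, -3, -3, 5]
Stage 1 (SUM): sum[0..0]=2, sum[0..1]=8, sum[0..2]=3, sum[0..3]=0, sum[0..4]=-3, sum[0..5]=2 -> [2, 8, 3, 0, -3, 2]
Stage 2 (DIFF): s[0]=2, 8-2=6, 3-8=-5, 0-3=-3, -3-0=-3, 2--3=5 -> [2, 6, -5, -3, -3, 5]
Stage 3 (OFFSET -1): 2+-1=1, 6+-1=5, -5+-1=-6, -3+-1=-4, -3+-1=-4, 5+-1=4 -> [1, 5, -6, -4, -4, 4]
Stage 4 (DELAY): [0, 1, 5, -6, -4, -4] = [0, 1, 5, -6, -4, -4] -> [0, 1, 5, -6, -4, -4]
Stage 5 (CLIP -3 5): clip(0,-3,5)=0, clip(1,-3,5)=1, clip(5,-3,5)=5, clip(-6,-3,5)=-3, clip(-4,-3,5)=-3, clip(-4,-3,5)=-3 -> [0, 1, 5, -3, -3, -3]

Answer: 0 1 5 -3 -3 -3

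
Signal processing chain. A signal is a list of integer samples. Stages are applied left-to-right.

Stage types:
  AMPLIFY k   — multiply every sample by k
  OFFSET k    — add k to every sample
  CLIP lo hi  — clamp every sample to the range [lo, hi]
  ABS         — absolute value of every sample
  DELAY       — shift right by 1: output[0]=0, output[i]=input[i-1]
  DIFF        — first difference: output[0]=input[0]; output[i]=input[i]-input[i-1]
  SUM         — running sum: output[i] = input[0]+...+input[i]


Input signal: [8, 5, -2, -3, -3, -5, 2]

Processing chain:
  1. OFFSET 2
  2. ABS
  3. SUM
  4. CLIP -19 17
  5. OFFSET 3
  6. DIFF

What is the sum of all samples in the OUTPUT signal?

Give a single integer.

Input: [8, 5, -2, -3, -3, -5, 2]
Stage 1 (OFFSET 2): 8+2=10, 5+2=7, -2+2=0, -3+2=-1, -3+2=-1, -5+2=-3, 2+2=4 -> [10, 7, 0, -1, -1, -3, 4]
Stage 2 (ABS): |10|=10, |7|=7, |0|=0, |-1|=1, |-1|=1, |-3|=3, |4|=4 -> [10, 7, 0, 1, 1, 3, 4]
Stage 3 (SUM): sum[0..0]=10, sum[0..1]=17, sum[0..2]=17, sum[0..3]=18, sum[0..4]=19, sum[0..5]=22, sum[0..6]=26 -> [10, 17, 17, 18, 19, 22, 26]
Stage 4 (CLIP -19 17): clip(10,-19,17)=10, clip(17,-19,17)=17, clip(17,-19,17)=17, clip(18,-19,17)=17, clip(19,-19,17)=17, clip(22,-19,17)=17, clip(26,-19,17)=17 -> [10, 17, 17, 17, 17, 17, 17]
Stage 5 (OFFSET 3): 10+3=13, 17+3=20, 17+3=20, 17+3=20, 17+3=20, 17+3=20, 17+3=20 -> [13, 20, 20, 20, 20, 20, 20]
Stage 6 (DIFF): s[0]=13, 20-13=7, 20-20=0, 20-20=0, 20-20=0, 20-20=0, 20-20=0 -> [13, 7, 0, 0, 0, 0, 0]
Output sum: 20

Answer: 20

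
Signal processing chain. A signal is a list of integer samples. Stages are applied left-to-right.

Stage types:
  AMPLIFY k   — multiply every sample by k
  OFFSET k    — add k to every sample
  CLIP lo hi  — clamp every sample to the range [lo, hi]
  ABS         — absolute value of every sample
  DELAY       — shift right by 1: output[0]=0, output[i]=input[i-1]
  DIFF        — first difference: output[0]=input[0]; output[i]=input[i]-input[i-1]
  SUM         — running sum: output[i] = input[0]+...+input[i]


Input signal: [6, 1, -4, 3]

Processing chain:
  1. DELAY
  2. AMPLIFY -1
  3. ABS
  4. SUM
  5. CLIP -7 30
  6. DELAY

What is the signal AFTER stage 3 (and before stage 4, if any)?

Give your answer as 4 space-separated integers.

Answer: 0 6 1 4

Derivation:
Input: [6, 1, -4, 3]
Stage 1 (DELAY): [0, 6, 1, -4] = [0, 6, 1, -4] -> [0, 6, 1, -4]
Stage 2 (AMPLIFY -1): 0*-1=0, 6*-1=-6, 1*-1=-1, -4*-1=4 -> [0, -6, -1, 4]
Stage 3 (ABS): |0|=0, |-6|=6, |-1|=1, |4|=4 -> [0, 6, 1, 4]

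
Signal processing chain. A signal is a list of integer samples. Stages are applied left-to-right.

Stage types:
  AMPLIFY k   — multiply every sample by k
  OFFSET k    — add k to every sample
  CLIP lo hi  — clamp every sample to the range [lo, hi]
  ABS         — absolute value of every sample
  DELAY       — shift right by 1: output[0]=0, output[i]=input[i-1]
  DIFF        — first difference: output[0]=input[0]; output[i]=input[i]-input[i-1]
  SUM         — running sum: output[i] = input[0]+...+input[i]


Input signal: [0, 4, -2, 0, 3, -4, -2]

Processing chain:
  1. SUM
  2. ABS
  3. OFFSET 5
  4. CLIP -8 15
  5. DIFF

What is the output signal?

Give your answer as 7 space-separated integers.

Input: [0, 4, -2, 0, 3, -4, -2]
Stage 1 (SUM): sum[0..0]=0, sum[0..1]=4, sum[0..2]=2, sum[0..3]=2, sum[0..4]=5, sum[0..5]=1, sum[0..6]=-1 -> [0, 4, 2, 2, 5, 1, -1]
Stage 2 (ABS): |0|=0, |4|=4, |2|=2, |2|=2, |5|=5, |1|=1, |-1|=1 -> [0, 4, 2, 2, 5, 1, 1]
Stage 3 (OFFSET 5): 0+5=5, 4+5=9, 2+5=7, 2+5=7, 5+5=10, 1+5=6, 1+5=6 -> [5, 9, 7, 7, 10, 6, 6]
Stage 4 (CLIP -8 15): clip(5,-8,15)=5, clip(9,-8,15)=9, clip(7,-8,15)=7, clip(7,-8,15)=7, clip(10,-8,15)=10, clip(6,-8,15)=6, clip(6,-8,15)=6 -> [5, 9, 7, 7, 10, 6, 6]
Stage 5 (DIFF): s[0]=5, 9-5=4, 7-9=-2, 7-7=0, 10-7=3, 6-10=-4, 6-6=0 -> [5, 4, -2, 0, 3, -4, 0]

Answer: 5 4 -2 0 3 -4 0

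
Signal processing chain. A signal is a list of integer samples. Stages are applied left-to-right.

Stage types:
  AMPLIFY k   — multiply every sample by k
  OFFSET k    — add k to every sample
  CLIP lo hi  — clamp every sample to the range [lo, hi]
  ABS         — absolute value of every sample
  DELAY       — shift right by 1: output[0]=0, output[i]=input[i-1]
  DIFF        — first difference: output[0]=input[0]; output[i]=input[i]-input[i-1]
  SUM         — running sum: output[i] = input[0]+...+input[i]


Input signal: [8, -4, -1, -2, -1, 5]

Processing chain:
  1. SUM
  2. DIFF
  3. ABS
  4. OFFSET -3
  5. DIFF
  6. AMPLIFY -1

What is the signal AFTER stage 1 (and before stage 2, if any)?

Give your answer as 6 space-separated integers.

Answer: 8 4 3 1 0 5

Derivation:
Input: [8, -4, -1, -2, -1, 5]
Stage 1 (SUM): sum[0..0]=8, sum[0..1]=4, sum[0..2]=3, sum[0..3]=1, sum[0..4]=0, sum[0..5]=5 -> [8, 4, 3, 1, 0, 5]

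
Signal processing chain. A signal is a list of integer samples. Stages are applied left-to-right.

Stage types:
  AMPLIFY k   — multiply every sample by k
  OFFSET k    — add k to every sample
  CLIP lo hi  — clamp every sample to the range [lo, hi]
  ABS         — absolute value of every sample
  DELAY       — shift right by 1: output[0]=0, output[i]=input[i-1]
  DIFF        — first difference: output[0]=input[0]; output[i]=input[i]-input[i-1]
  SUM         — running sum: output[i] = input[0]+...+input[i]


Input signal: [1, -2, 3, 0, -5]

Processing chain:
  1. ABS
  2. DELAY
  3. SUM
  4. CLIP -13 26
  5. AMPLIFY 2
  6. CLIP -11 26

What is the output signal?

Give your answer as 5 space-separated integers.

Input: [1, -2, 3, 0, -5]
Stage 1 (ABS): |1|=1, |-2|=2, |3|=3, |0|=0, |-5|=5 -> [1, 2, 3, 0, 5]
Stage 2 (DELAY): [0, 1, 2, 3, 0] = [0, 1, 2, 3, 0] -> [0, 1, 2, 3, 0]
Stage 3 (SUM): sum[0..0]=0, sum[0..1]=1, sum[0..2]=3, sum[0..3]=6, sum[0..4]=6 -> [0, 1, 3, 6, 6]
Stage 4 (CLIP -13 26): clip(0,-13,26)=0, clip(1,-13,26)=1, clip(3,-13,26)=3, clip(6,-13,26)=6, clip(6,-13,26)=6 -> [0, 1, 3, 6, 6]
Stage 5 (AMPLIFY 2): 0*2=0, 1*2=2, 3*2=6, 6*2=12, 6*2=12 -> [0, 2, 6, 12, 12]
Stage 6 (CLIP -11 26): clip(0,-11,26)=0, clip(2,-11,26)=2, clip(6,-11,26)=6, clip(12,-11,26)=12, clip(12,-11,26)=12 -> [0, 2, 6, 12, 12]

Answer: 0 2 6 12 12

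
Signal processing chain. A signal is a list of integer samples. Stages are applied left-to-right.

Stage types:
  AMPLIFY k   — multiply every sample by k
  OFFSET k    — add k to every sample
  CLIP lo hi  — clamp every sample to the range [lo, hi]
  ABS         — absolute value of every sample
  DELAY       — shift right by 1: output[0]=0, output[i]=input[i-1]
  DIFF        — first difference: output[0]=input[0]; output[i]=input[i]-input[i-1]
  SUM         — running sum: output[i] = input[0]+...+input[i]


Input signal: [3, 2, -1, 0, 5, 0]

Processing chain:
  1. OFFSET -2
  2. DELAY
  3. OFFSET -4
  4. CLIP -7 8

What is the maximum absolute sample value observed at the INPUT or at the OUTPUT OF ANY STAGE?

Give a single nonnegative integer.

Input: [3, 2, -1, 0, 5, 0] (max |s|=5)
Stage 1 (OFFSET -2): 3+-2=1, 2+-2=0, -1+-2=-3, 0+-2=-2, 5+-2=3, 0+-2=-2 -> [1, 0, -3, -2, 3, -2] (max |s|=3)
Stage 2 (DELAY): [0, 1, 0, -3, -2, 3] = [0, 1, 0, -3, -2, 3] -> [0, 1, 0, -3, -2, 3] (max |s|=3)
Stage 3 (OFFSET -4): 0+-4=-4, 1+-4=-3, 0+-4=-4, -3+-4=-7, -2+-4=-6, 3+-4=-1 -> [-4, -3, -4, -7, -6, -1] (max |s|=7)
Stage 4 (CLIP -7 8): clip(-4,-7,8)=-4, clip(-3,-7,8)=-3, clip(-4,-7,8)=-4, clip(-7,-7,8)=-7, clip(-6,-7,8)=-6, clip(-1,-7,8)=-1 -> [-4, -3, -4, -7, -6, -1] (max |s|=7)
Overall max amplitude: 7

Answer: 7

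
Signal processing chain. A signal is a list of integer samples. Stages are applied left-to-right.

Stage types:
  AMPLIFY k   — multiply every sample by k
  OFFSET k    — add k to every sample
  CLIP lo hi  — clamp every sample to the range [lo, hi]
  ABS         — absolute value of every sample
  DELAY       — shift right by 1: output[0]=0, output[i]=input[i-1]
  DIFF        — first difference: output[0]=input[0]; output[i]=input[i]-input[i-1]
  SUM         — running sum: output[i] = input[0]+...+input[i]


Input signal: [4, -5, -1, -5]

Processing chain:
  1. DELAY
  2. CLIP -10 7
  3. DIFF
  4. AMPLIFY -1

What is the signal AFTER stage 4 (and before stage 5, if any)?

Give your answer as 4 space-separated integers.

Answer: 0 -4 9 -4

Derivation:
Input: [4, -5, -1, -5]
Stage 1 (DELAY): [0, 4, -5, -1] = [0, 4, -5, -1] -> [0, 4, -5, -1]
Stage 2 (CLIP -10 7): clip(0,-10,7)=0, clip(4,-10,7)=4, clip(-5,-10,7)=-5, clip(-1,-10,7)=-1 -> [0, 4, -5, -1]
Stage 3 (DIFF): s[0]=0, 4-0=4, -5-4=-9, -1--5=4 -> [0, 4, -9, 4]
Stage 4 (AMPLIFY -1): 0*-1=0, 4*-1=-4, -9*-1=9, 4*-1=-4 -> [0, -4, 9, -4]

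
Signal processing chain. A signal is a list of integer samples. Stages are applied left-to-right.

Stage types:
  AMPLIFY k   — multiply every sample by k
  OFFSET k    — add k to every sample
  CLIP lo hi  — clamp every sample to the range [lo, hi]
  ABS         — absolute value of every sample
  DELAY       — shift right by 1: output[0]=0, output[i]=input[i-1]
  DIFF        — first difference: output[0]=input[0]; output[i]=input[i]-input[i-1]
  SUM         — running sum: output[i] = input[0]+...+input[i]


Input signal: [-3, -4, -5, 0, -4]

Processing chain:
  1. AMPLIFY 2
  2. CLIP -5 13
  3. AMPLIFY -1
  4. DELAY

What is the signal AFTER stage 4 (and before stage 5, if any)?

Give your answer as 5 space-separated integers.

Answer: 0 5 5 5 0

Derivation:
Input: [-3, -4, -5, 0, -4]
Stage 1 (AMPLIFY 2): -3*2=-6, -4*2=-8, -5*2=-10, 0*2=0, -4*2=-8 -> [-6, -8, -10, 0, -8]
Stage 2 (CLIP -5 13): clip(-6,-5,13)=-5, clip(-8,-5,13)=-5, clip(-10,-5,13)=-5, clip(0,-5,13)=0, clip(-8,-5,13)=-5 -> [-5, -5, -5, 0, -5]
Stage 3 (AMPLIFY -1): -5*-1=5, -5*-1=5, -5*-1=5, 0*-1=0, -5*-1=5 -> [5, 5, 5, 0, 5]
Stage 4 (DELAY): [0, 5, 5, 5, 0] = [0, 5, 5, 5, 0] -> [0, 5, 5, 5, 0]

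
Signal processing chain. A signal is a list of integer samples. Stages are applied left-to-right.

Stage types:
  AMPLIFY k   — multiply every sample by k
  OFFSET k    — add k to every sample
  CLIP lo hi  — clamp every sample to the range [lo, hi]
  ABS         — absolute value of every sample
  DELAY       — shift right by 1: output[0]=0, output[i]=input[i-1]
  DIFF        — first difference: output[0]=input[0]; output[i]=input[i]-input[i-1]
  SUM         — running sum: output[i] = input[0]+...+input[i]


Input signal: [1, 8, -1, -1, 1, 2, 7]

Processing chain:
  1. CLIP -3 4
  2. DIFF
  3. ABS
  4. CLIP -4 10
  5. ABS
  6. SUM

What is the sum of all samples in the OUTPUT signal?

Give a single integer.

Answer: 60

Derivation:
Input: [1, 8, -1, -1, 1, 2, 7]
Stage 1 (CLIP -3 4): clip(1,-3,4)=1, clip(8,-3,4)=4, clip(-1,-3,4)=-1, clip(-1,-3,4)=-1, clip(1,-3,4)=1, clip(2,-3,4)=2, clip(7,-3,4)=4 -> [1, 4, -1, -1, 1, 2, 4]
Stage 2 (DIFF): s[0]=1, 4-1=3, -1-4=-5, -1--1=0, 1--1=2, 2-1=1, 4-2=2 -> [1, 3, -5, 0, 2, 1, 2]
Stage 3 (ABS): |1|=1, |3|=3, |-5|=5, |0|=0, |2|=2, |1|=1, |2|=2 -> [1, 3, 5, 0, 2, 1, 2]
Stage 4 (CLIP -4 10): clip(1,-4,10)=1, clip(3,-4,10)=3, clip(5,-4,10)=5, clip(0,-4,10)=0, clip(2,-4,10)=2, clip(1,-4,10)=1, clip(2,-4,10)=2 -> [1, 3, 5, 0, 2, 1, 2]
Stage 5 (ABS): |1|=1, |3|=3, |5|=5, |0|=0, |2|=2, |1|=1, |2|=2 -> [1, 3, 5, 0, 2, 1, 2]
Stage 6 (SUM): sum[0..0]=1, sum[0..1]=4, sum[0..2]=9, sum[0..3]=9, sum[0..4]=11, sum[0..5]=12, sum[0..6]=14 -> [1, 4, 9, 9, 11, 12, 14]
Output sum: 60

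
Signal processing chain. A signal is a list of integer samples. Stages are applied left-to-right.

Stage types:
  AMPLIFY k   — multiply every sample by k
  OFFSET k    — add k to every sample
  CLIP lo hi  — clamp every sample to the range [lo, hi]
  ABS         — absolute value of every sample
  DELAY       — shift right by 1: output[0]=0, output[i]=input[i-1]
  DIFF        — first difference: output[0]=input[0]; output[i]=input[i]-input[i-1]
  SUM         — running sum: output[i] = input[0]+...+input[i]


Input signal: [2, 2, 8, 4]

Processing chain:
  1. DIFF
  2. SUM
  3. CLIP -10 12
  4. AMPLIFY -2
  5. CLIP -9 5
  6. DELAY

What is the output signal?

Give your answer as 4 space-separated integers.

Answer: 0 -4 -4 -9

Derivation:
Input: [2, 2, 8, 4]
Stage 1 (DIFF): s[0]=2, 2-2=0, 8-2=6, 4-8=-4 -> [2, 0, 6, -4]
Stage 2 (SUM): sum[0..0]=2, sum[0..1]=2, sum[0..2]=8, sum[0..3]=4 -> [2, 2, 8, 4]
Stage 3 (CLIP -10 12): clip(2,-10,12)=2, clip(2,-10,12)=2, clip(8,-10,12)=8, clip(4,-10,12)=4 -> [2, 2, 8, 4]
Stage 4 (AMPLIFY -2): 2*-2=-4, 2*-2=-4, 8*-2=-16, 4*-2=-8 -> [-4, -4, -16, -8]
Stage 5 (CLIP -9 5): clip(-4,-9,5)=-4, clip(-4,-9,5)=-4, clip(-16,-9,5)=-9, clip(-8,-9,5)=-8 -> [-4, -4, -9, -8]
Stage 6 (DELAY): [0, -4, -4, -9] = [0, -4, -4, -9] -> [0, -4, -4, -9]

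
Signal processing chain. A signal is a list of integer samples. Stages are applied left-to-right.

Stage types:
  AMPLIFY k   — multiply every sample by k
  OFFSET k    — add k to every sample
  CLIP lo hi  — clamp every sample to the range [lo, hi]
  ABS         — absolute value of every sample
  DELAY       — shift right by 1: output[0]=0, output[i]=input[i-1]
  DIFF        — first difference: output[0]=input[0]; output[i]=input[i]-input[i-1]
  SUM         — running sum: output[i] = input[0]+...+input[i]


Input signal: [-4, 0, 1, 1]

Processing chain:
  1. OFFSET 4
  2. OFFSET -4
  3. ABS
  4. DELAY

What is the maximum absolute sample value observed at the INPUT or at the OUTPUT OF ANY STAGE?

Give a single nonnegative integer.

Answer: 5

Derivation:
Input: [-4, 0, 1, 1] (max |s|=4)
Stage 1 (OFFSET 4): -4+4=0, 0+4=4, 1+4=5, 1+4=5 -> [0, 4, 5, 5] (max |s|=5)
Stage 2 (OFFSET -4): 0+-4=-4, 4+-4=0, 5+-4=1, 5+-4=1 -> [-4, 0, 1, 1] (max |s|=4)
Stage 3 (ABS): |-4|=4, |0|=0, |1|=1, |1|=1 -> [4, 0, 1, 1] (max |s|=4)
Stage 4 (DELAY): [0, 4, 0, 1] = [0, 4, 0, 1] -> [0, 4, 0, 1] (max |s|=4)
Overall max amplitude: 5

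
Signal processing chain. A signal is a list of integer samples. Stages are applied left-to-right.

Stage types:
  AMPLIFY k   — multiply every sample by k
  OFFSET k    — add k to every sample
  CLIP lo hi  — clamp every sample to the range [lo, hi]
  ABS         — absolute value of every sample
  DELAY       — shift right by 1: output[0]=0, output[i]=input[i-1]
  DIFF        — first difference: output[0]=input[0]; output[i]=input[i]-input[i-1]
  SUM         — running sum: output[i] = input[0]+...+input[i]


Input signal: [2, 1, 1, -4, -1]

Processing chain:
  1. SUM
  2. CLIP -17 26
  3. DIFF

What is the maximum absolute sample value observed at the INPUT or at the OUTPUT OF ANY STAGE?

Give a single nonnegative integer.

Input: [2, 1, 1, -4, -1] (max |s|=4)
Stage 1 (SUM): sum[0..0]=2, sum[0..1]=3, sum[0..2]=4, sum[0..3]=0, sum[0..4]=-1 -> [2, 3, 4, 0, -1] (max |s|=4)
Stage 2 (CLIP -17 26): clip(2,-17,26)=2, clip(3,-17,26)=3, clip(4,-17,26)=4, clip(0,-17,26)=0, clip(-1,-17,26)=-1 -> [2, 3, 4, 0, -1] (max |s|=4)
Stage 3 (DIFF): s[0]=2, 3-2=1, 4-3=1, 0-4=-4, -1-0=-1 -> [2, 1, 1, -4, -1] (max |s|=4)
Overall max amplitude: 4

Answer: 4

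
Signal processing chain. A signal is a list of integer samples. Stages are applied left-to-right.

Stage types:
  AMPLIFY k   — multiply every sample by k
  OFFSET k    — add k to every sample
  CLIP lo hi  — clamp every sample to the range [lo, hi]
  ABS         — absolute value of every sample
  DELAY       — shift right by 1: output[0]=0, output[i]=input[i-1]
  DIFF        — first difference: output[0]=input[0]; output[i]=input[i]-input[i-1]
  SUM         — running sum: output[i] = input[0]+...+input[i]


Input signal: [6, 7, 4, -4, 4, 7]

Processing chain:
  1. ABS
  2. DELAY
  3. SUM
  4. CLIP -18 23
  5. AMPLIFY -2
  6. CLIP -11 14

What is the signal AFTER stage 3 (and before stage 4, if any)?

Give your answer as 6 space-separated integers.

Input: [6, 7, 4, -4, 4, 7]
Stage 1 (ABS): |6|=6, |7|=7, |4|=4, |-4|=4, |4|=4, |7|=7 -> [6, 7, 4, 4, 4, 7]
Stage 2 (DELAY): [0, 6, 7, 4, 4, 4] = [0, 6, 7, 4, 4, 4] -> [0, 6, 7, 4, 4, 4]
Stage 3 (SUM): sum[0..0]=0, sum[0..1]=6, sum[0..2]=13, sum[0..3]=17, sum[0..4]=21, sum[0..5]=25 -> [0, 6, 13, 17, 21, 25]

Answer: 0 6 13 17 21 25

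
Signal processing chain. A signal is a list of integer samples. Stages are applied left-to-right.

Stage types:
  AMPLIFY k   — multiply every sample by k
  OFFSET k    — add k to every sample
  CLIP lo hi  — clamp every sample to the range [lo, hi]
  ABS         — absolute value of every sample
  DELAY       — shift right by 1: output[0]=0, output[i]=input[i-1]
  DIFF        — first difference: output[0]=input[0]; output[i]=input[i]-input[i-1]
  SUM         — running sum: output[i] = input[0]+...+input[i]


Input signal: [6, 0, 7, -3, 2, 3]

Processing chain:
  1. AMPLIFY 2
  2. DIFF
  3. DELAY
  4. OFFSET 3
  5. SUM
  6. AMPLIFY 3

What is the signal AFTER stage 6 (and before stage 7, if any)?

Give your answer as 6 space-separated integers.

Answer: 9 54 27 78 27 66

Derivation:
Input: [6, 0, 7, -3, 2, 3]
Stage 1 (AMPLIFY 2): 6*2=12, 0*2=0, 7*2=14, -3*2=-6, 2*2=4, 3*2=6 -> [12, 0, 14, -6, 4, 6]
Stage 2 (DIFF): s[0]=12, 0-12=-12, 14-0=14, -6-14=-20, 4--6=10, 6-4=2 -> [12, -12, 14, -20, 10, 2]
Stage 3 (DELAY): [0, 12, -12, 14, -20, 10] = [0, 12, -12, 14, -20, 10] -> [0, 12, -12, 14, -20, 10]
Stage 4 (OFFSET 3): 0+3=3, 12+3=15, -12+3=-9, 14+3=17, -20+3=-17, 10+3=13 -> [3, 15, -9, 17, -17, 13]
Stage 5 (SUM): sum[0..0]=3, sum[0..1]=18, sum[0..2]=9, sum[0..3]=26, sum[0..4]=9, sum[0..5]=22 -> [3, 18, 9, 26, 9, 22]
Stage 6 (AMPLIFY 3): 3*3=9, 18*3=54, 9*3=27, 26*3=78, 9*3=27, 22*3=66 -> [9, 54, 27, 78, 27, 66]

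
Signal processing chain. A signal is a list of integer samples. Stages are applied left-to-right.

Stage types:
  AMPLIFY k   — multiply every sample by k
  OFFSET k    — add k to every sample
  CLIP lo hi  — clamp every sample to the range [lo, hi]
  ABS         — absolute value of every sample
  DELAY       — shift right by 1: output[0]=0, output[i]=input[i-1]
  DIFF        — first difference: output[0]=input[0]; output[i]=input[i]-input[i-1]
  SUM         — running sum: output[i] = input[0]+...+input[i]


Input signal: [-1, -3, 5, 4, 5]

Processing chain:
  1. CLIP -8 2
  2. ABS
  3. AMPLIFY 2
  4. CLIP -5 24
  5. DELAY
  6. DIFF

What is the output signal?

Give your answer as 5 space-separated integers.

Input: [-1, -3, 5, 4, 5]
Stage 1 (CLIP -8 2): clip(-1,-8,2)=-1, clip(-3,-8,2)=-3, clip(5,-8,2)=2, clip(4,-8,2)=2, clip(5,-8,2)=2 -> [-1, -3, 2, 2, 2]
Stage 2 (ABS): |-1|=1, |-3|=3, |2|=2, |2|=2, |2|=2 -> [1, 3, 2, 2, 2]
Stage 3 (AMPLIFY 2): 1*2=2, 3*2=6, 2*2=4, 2*2=4, 2*2=4 -> [2, 6, 4, 4, 4]
Stage 4 (CLIP -5 24): clip(2,-5,24)=2, clip(6,-5,24)=6, clip(4,-5,24)=4, clip(4,-5,24)=4, clip(4,-5,24)=4 -> [2, 6, 4, 4, 4]
Stage 5 (DELAY): [0, 2, 6, 4, 4] = [0, 2, 6, 4, 4] -> [0, 2, 6, 4, 4]
Stage 6 (DIFF): s[0]=0, 2-0=2, 6-2=4, 4-6=-2, 4-4=0 -> [0, 2, 4, -2, 0]

Answer: 0 2 4 -2 0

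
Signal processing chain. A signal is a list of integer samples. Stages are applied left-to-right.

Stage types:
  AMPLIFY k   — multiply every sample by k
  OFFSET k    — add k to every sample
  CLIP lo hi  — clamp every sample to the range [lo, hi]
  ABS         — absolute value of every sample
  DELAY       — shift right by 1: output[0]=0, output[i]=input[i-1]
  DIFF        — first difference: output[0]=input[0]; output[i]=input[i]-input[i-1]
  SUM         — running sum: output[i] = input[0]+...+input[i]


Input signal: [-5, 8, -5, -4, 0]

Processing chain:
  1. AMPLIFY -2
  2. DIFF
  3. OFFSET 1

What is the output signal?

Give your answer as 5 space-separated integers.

Answer: 11 -25 27 -1 -7

Derivation:
Input: [-5, 8, -5, -4, 0]
Stage 1 (AMPLIFY -2): -5*-2=10, 8*-2=-16, -5*-2=10, -4*-2=8, 0*-2=0 -> [10, -16, 10, 8, 0]
Stage 2 (DIFF): s[0]=10, -16-10=-26, 10--16=26, 8-10=-2, 0-8=-8 -> [10, -26, 26, -2, -8]
Stage 3 (OFFSET 1): 10+1=11, -26+1=-25, 26+1=27, -2+1=-1, -8+1=-7 -> [11, -25, 27, -1, -7]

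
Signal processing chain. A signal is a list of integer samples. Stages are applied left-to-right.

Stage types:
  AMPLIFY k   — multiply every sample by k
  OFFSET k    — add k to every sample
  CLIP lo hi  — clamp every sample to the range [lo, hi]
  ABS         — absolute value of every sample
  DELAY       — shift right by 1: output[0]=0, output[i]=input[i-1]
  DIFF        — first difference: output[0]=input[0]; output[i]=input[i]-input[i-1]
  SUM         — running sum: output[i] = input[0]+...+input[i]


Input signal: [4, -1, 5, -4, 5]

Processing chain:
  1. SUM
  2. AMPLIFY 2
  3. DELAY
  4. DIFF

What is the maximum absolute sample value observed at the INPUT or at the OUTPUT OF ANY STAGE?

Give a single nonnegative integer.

Input: [4, -1, 5, -4, 5] (max |s|=5)
Stage 1 (SUM): sum[0..0]=4, sum[0..1]=3, sum[0..2]=8, sum[0..3]=4, sum[0..4]=9 -> [4, 3, 8, 4, 9] (max |s|=9)
Stage 2 (AMPLIFY 2): 4*2=8, 3*2=6, 8*2=16, 4*2=8, 9*2=18 -> [8, 6, 16, 8, 18] (max |s|=18)
Stage 3 (DELAY): [0, 8, 6, 16, 8] = [0, 8, 6, 16, 8] -> [0, 8, 6, 16, 8] (max |s|=16)
Stage 4 (DIFF): s[0]=0, 8-0=8, 6-8=-2, 16-6=10, 8-16=-8 -> [0, 8, -2, 10, -8] (max |s|=10)
Overall max amplitude: 18

Answer: 18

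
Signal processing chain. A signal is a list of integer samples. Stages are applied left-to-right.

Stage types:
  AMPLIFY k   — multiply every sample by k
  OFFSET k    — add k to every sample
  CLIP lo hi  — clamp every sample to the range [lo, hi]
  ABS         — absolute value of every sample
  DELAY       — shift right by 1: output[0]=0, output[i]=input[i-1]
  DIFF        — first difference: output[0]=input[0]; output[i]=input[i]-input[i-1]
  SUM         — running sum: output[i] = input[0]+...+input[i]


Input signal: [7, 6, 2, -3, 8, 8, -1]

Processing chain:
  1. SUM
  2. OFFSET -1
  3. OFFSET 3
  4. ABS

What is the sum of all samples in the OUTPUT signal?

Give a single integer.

Input: [7, 6, 2, -3, 8, 8, -1]
Stage 1 (SUM): sum[0..0]=7, sum[0..1]=13, sum[0..2]=15, sum[0..3]=12, sum[0..4]=20, sum[0..5]=28, sum[0..6]=27 -> [7, 13, 15, 12, 20, 28, 27]
Stage 2 (OFFSET -1): 7+-1=6, 13+-1=12, 15+-1=14, 12+-1=11, 20+-1=19, 28+-1=27, 27+-1=26 -> [6, 12, 14, 11, 19, 27, 26]
Stage 3 (OFFSET 3): 6+3=9, 12+3=15, 14+3=17, 11+3=14, 19+3=22, 27+3=30, 26+3=29 -> [9, 15, 17, 14, 22, 30, 29]
Stage 4 (ABS): |9|=9, |15|=15, |17|=17, |14|=14, |22|=22, |30|=30, |29|=29 -> [9, 15, 17, 14, 22, 30, 29]
Output sum: 136

Answer: 136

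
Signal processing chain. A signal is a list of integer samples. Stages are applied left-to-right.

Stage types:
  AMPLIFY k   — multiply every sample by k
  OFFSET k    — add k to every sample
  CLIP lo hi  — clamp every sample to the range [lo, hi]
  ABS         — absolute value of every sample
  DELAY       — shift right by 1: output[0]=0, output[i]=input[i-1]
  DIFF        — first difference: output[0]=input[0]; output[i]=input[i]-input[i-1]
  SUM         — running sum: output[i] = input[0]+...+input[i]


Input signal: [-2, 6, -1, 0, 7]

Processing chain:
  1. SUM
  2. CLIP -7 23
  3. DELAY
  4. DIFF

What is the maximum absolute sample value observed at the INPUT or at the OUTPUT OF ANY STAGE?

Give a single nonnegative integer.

Answer: 10

Derivation:
Input: [-2, 6, -1, 0, 7] (max |s|=7)
Stage 1 (SUM): sum[0..0]=-2, sum[0..1]=4, sum[0..2]=3, sum[0..3]=3, sum[0..4]=10 -> [-2, 4, 3, 3, 10] (max |s|=10)
Stage 2 (CLIP -7 23): clip(-2,-7,23)=-2, clip(4,-7,23)=4, clip(3,-7,23)=3, clip(3,-7,23)=3, clip(10,-7,23)=10 -> [-2, 4, 3, 3, 10] (max |s|=10)
Stage 3 (DELAY): [0, -2, 4, 3, 3] = [0, -2, 4, 3, 3] -> [0, -2, 4, 3, 3] (max |s|=4)
Stage 4 (DIFF): s[0]=0, -2-0=-2, 4--2=6, 3-4=-1, 3-3=0 -> [0, -2, 6, -1, 0] (max |s|=6)
Overall max amplitude: 10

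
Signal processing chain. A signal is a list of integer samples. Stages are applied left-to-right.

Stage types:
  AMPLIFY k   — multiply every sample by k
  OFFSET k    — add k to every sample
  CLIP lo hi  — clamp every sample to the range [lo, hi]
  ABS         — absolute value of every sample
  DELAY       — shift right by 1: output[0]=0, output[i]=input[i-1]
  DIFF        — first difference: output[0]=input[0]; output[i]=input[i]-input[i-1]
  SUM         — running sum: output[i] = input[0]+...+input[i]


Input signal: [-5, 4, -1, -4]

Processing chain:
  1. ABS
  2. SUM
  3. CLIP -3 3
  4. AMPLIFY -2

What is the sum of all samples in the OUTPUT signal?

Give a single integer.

Answer: -24

Derivation:
Input: [-5, 4, -1, -4]
Stage 1 (ABS): |-5|=5, |4|=4, |-1|=1, |-4|=4 -> [5, 4, 1, 4]
Stage 2 (SUM): sum[0..0]=5, sum[0..1]=9, sum[0..2]=10, sum[0..3]=14 -> [5, 9, 10, 14]
Stage 3 (CLIP -3 3): clip(5,-3,3)=3, clip(9,-3,3)=3, clip(10,-3,3)=3, clip(14,-3,3)=3 -> [3, 3, 3, 3]
Stage 4 (AMPLIFY -2): 3*-2=-6, 3*-2=-6, 3*-2=-6, 3*-2=-6 -> [-6, -6, -6, -6]
Output sum: -24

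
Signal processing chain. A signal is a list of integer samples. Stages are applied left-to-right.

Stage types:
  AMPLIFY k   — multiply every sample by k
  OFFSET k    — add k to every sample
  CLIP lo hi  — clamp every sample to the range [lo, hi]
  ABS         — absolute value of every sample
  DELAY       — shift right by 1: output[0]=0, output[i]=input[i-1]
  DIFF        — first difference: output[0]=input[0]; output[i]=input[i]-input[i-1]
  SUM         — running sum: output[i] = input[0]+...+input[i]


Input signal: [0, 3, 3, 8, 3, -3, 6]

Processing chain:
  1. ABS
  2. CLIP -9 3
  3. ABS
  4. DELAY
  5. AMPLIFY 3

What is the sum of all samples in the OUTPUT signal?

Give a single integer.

Answer: 45

Derivation:
Input: [0, 3, 3, 8, 3, -3, 6]
Stage 1 (ABS): |0|=0, |3|=3, |3|=3, |8|=8, |3|=3, |-3|=3, |6|=6 -> [0, 3, 3, 8, 3, 3, 6]
Stage 2 (CLIP -9 3): clip(0,-9,3)=0, clip(3,-9,3)=3, clip(3,-9,3)=3, clip(8,-9,3)=3, clip(3,-9,3)=3, clip(3,-9,3)=3, clip(6,-9,3)=3 -> [0, 3, 3, 3, 3, 3, 3]
Stage 3 (ABS): |0|=0, |3|=3, |3|=3, |3|=3, |3|=3, |3|=3, |3|=3 -> [0, 3, 3, 3, 3, 3, 3]
Stage 4 (DELAY): [0, 0, 3, 3, 3, 3, 3] = [0, 0, 3, 3, 3, 3, 3] -> [0, 0, 3, 3, 3, 3, 3]
Stage 5 (AMPLIFY 3): 0*3=0, 0*3=0, 3*3=9, 3*3=9, 3*3=9, 3*3=9, 3*3=9 -> [0, 0, 9, 9, 9, 9, 9]
Output sum: 45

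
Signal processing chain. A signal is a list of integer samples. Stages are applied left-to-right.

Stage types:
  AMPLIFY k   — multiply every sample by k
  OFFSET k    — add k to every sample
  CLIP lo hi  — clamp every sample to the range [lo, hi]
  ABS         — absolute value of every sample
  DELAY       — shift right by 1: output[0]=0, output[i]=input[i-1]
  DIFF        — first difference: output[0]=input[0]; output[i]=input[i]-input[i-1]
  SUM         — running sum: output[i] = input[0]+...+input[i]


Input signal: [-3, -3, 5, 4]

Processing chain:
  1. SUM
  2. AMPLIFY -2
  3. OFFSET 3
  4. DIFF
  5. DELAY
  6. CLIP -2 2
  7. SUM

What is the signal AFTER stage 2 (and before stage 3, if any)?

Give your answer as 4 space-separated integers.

Input: [-3, -3, 5, 4]
Stage 1 (SUM): sum[0..0]=-3, sum[0..1]=-6, sum[0..2]=-1, sum[0..3]=3 -> [-3, -6, -1, 3]
Stage 2 (AMPLIFY -2): -3*-2=6, -6*-2=12, -1*-2=2, 3*-2=-6 -> [6, 12, 2, -6]

Answer: 6 12 2 -6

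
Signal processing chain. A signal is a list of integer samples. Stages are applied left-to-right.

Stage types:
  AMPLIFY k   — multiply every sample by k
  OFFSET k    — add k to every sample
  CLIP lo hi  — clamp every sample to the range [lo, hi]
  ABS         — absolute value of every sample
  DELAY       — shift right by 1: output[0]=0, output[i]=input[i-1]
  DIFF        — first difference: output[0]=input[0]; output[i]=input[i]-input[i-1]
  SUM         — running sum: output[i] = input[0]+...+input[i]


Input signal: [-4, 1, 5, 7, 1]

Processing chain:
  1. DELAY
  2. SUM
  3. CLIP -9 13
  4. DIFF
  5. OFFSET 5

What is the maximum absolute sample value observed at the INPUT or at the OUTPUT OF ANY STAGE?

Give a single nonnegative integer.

Answer: 12

Derivation:
Input: [-4, 1, 5, 7, 1] (max |s|=7)
Stage 1 (DELAY): [0, -4, 1, 5, 7] = [0, -4, 1, 5, 7] -> [0, -4, 1, 5, 7] (max |s|=7)
Stage 2 (SUM): sum[0..0]=0, sum[0..1]=-4, sum[0..2]=-3, sum[0..3]=2, sum[0..4]=9 -> [0, -4, -3, 2, 9] (max |s|=9)
Stage 3 (CLIP -9 13): clip(0,-9,13)=0, clip(-4,-9,13)=-4, clip(-3,-9,13)=-3, clip(2,-9,13)=2, clip(9,-9,13)=9 -> [0, -4, -3, 2, 9] (max |s|=9)
Stage 4 (DIFF): s[0]=0, -4-0=-4, -3--4=1, 2--3=5, 9-2=7 -> [0, -4, 1, 5, 7] (max |s|=7)
Stage 5 (OFFSET 5): 0+5=5, -4+5=1, 1+5=6, 5+5=10, 7+5=12 -> [5, 1, 6, 10, 12] (max |s|=12)
Overall max amplitude: 12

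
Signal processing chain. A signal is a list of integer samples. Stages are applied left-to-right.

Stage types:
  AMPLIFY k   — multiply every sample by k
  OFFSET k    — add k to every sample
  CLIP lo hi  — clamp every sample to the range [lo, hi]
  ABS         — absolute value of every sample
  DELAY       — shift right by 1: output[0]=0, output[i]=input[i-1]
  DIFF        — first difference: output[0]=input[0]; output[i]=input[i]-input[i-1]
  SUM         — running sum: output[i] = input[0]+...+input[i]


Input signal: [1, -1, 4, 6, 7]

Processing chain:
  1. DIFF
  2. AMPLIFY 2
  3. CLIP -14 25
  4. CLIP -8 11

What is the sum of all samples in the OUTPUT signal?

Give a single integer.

Input: [1, -1, 4, 6, 7]
Stage 1 (DIFF): s[0]=1, -1-1=-2, 4--1=5, 6-4=2, 7-6=1 -> [1, -2, 5, 2, 1]
Stage 2 (AMPLIFY 2): 1*2=2, -2*2=-4, 5*2=10, 2*2=4, 1*2=2 -> [2, -4, 10, 4, 2]
Stage 3 (CLIP -14 25): clip(2,-14,25)=2, clip(-4,-14,25)=-4, clip(10,-14,25)=10, clip(4,-14,25)=4, clip(2,-14,25)=2 -> [2, -4, 10, 4, 2]
Stage 4 (CLIP -8 11): clip(2,-8,11)=2, clip(-4,-8,11)=-4, clip(10,-8,11)=10, clip(4,-8,11)=4, clip(2,-8,11)=2 -> [2, -4, 10, 4, 2]
Output sum: 14

Answer: 14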